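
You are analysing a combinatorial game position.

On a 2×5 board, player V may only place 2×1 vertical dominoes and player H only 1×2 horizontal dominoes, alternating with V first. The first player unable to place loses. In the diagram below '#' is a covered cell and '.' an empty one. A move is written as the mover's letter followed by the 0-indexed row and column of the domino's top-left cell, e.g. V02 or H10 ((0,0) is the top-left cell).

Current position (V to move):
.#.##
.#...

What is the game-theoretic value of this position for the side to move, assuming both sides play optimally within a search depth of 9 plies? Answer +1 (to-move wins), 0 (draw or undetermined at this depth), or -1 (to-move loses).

p1 V@[.#.##/.#...]: V00[##.##/##...]-1 V02[.####/.##..]+1*
p2 H@[.####/.##..]: H13[.####/.####]-1*
p3 V@[.####/.####]: V00[#####/#####]+1*
p4 H@[#####/#####] terminal -1; root [.#.##/.#...] d9

value(.#.##/.#..., V) = +1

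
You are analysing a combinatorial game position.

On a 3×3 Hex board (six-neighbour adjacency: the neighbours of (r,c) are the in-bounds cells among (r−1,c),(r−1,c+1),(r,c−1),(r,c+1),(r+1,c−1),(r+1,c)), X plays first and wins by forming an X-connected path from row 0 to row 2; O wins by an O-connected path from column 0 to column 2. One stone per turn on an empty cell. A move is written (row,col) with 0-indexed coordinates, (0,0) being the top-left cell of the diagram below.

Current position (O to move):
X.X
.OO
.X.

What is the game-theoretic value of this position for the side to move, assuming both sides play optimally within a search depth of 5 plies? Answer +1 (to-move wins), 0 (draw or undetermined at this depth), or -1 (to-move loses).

value(X.X/.OO/.X., O) = +1

ply 1, O at X.X/.OO/.X. | (0,1)=+1→XOX/.OO/.X.*; (1,0)=+1→X.X/OOO/.X.; (2,0)=+1→X.X/.OO/OX.; (2,2)=+1→X.X/.OO/.XO
ply 2, X at XOX/.OO/.X. | (1,0)=-1→XOX/XOO/.X.*; (2,0)=-1→XOX/.OO/XX.; (2,2)=-1→XOX/.OO/.XX
ply 3, O at XOX/XOO/.X. | (2,0)=+1→XOX/XOO/OX.*; (2,2)=-1→XOX/XOO/.XO
ply 4: XOX/XOO/OX. is terminal -1 (X); from X.X/.OO/.X. depth 5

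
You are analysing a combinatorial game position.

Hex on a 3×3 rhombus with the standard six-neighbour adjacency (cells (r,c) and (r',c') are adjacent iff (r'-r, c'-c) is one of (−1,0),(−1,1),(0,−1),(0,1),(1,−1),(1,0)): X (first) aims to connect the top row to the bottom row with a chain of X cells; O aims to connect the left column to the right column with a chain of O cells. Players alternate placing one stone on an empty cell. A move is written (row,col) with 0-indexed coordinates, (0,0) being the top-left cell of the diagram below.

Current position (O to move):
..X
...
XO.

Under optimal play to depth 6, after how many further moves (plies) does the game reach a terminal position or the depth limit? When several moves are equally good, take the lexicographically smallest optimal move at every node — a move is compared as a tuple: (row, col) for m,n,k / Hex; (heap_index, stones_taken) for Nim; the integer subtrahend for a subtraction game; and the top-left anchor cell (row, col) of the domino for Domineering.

p1 O@[..X/.../XO.]: (0,0)[O.X/.../XO.]-1* (0,1)[.OX/.../XO.]-1 (1,0)[..X/O../XO.]-1 (1,1)[..X/.O./XO.]-1 (1,2)[..X/..O/XO.]-1 (2,2)[..X/.../XOO]-1
p2 X@[O.X/.../XO.]: (0,1)[OXX/.../XO.]+1* (1,0)[O.X/X../XO.]+1 (1,1)[O.X/.X./XO.]+1 (1,2)[O.X/..X/XO.]+1 (2,2)[O.X/.../XOX]+1
p3 O@[OXX/.../XO.]: (1,0)[OXX/O../XO.]-1* (1,1)[OXX/.O./XO.]-1 (1,2)[OXX/..O/XO.]-1 (2,2)[OXX/.../XOO]-1
p4 X@[OXX/O../XO.]: (1,1)[OXX/OX./XO.]+1* (1,2)[OXX/O.X/XO.]+1 (2,2)[OXX/O../XOX]+1
p5 O@[OXX/OX./XO.] terminal -1; root [..X/.../XO.] d6

PV length from [..X/.../XO.]: 4 plies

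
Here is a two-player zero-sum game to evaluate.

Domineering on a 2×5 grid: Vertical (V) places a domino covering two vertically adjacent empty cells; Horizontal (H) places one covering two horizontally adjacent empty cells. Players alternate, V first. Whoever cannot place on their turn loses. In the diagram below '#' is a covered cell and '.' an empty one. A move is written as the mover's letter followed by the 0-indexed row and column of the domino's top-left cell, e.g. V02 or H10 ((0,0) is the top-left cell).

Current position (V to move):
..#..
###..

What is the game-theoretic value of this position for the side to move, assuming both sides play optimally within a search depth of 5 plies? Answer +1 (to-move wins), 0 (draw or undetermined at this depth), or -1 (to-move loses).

value(..#../###.., V) = +1

[..#../###..] V move#1: V03:+1/..##./####.*, V04:+1/..#.#/###.#
[..##./####.] H move#2: H00:-1/####./####.*
[####./####.] V move#3: V04:+1/#####/#####*
[#####/#####] end (terminal -1, H#4); searched ..#../###.. to 5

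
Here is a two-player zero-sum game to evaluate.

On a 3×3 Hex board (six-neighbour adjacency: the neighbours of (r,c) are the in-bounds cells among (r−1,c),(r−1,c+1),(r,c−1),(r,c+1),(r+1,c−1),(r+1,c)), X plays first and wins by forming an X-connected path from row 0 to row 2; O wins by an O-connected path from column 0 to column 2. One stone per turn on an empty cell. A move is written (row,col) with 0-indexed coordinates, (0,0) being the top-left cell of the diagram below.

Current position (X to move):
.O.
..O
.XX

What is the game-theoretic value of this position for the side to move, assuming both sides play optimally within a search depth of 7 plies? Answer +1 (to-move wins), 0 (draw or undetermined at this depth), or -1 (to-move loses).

p1 X@[.O./..O/.XX]: (0,0)[XO./..O/.XX]-1* (0,2)[.OX/..O/.XX]-1 (1,0)[.O./X.O/.XX]-1 (1,1)[.O./.XO/.XX]-1 (2,0)[.O./..O/XXX]-1
p2 O@[XO./..O/.XX]: (0,2)[XOO/..O/.XX]-1 (1,0)[XO./O.O/.XX]+1* (1,1)[XO./.OO/.XX]+1 (2,0)[XO./..O/OXX]-1
p3 X@[XO./O.O/.XX]: (0,2)[XOX/O.O/.XX]-1* (1,1)[XO./OXO/.XX]-1 (2,0)[XO./O.O/XXX]-1
p4 O@[XOX/O.O/.XX]: (1,1)[XOX/OOO/.XX]+1* (2,0)[XOX/O.O/OXX]-1
p5 X@[XOX/OOO/.XX] terminal -1; root [.O./..O/.XX] d7

value(.O./..O/.XX, X) = -1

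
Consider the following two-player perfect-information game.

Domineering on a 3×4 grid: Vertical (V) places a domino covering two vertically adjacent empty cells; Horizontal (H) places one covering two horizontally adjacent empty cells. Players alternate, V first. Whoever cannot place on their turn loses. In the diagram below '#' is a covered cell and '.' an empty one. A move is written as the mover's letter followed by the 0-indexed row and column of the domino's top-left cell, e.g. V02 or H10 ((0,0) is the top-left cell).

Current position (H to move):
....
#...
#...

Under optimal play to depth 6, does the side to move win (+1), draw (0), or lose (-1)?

value(..../#.../#..., H) = +1

p1 H@[..../#.../#...]: H00[##../#.../#...]-1 H01[.##./#.../#...]-1 H02[..##/#.../#...]-1 H11[..../###./#...]+1* H12[..../#.##/#...]+1 H21[..../#.../###.]-1 H22[..../#.../#.##]-1
p2 V@[..../###./#...]: V03[...#/####/#...]-1* V13[..../####/#..#]-1
p3 H@[...#/####/#...]: H00[##.#/####/#...]+1* H01[.###/####/#...]+1 H21[...#/####/###.]+1 H22[...#/####/#.##]+1
p4 V@[##.#/####/#...] terminal -1; root [..../#.../#...] d6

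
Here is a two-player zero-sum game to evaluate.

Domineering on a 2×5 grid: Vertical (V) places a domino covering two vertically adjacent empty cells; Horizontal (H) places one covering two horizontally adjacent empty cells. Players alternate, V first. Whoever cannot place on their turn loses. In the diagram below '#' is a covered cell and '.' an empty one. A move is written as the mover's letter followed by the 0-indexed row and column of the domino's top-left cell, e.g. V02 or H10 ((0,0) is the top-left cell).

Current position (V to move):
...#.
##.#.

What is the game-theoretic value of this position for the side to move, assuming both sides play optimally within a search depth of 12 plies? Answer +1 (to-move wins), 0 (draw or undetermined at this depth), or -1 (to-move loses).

p1 V@[...#./##.#.]: V02[..##./####.]+1* V04[...##/##.##]-1
p2 H@[..##./####.]: H00[####./####.]-1*
p3 V@[####./####.]: V04[#####/#####]+1*
p4 H@[#####/#####] terminal -1; root [...#./##.#.] d12

value(...#./##.#., V) = +1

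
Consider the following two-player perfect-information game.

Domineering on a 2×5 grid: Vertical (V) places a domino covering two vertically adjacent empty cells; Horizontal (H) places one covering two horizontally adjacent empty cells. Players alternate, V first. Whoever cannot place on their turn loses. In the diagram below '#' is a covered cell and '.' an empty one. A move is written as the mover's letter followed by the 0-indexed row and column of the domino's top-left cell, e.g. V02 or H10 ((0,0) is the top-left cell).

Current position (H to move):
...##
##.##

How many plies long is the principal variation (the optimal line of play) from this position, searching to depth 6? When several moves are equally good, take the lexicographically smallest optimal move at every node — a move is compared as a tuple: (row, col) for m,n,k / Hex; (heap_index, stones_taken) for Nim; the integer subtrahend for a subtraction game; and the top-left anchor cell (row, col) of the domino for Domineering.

PV length from [...##/##.##]: 1 ply

ply 1, H at ...##/##.## | H00=-1→##.##/##.##; H01=+1→.####/##.##*
ply 2: .####/##.## is terminal -1 (V); from ...##/##.## depth 6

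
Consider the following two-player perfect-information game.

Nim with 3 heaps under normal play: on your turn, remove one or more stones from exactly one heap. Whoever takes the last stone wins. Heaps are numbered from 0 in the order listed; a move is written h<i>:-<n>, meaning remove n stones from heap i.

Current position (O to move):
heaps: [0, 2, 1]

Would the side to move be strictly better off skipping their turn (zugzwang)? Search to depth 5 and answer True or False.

ply 1, O at (0,2,1) | h1:-1=+1→(0,1,1)*; h1:-2=-1→(0,0,1); h2:-1=-1→(0,2,0)
ply 2, X at (0,1,1) | h1:-1=-1→(0,0,1)*; h2:-1=-1→(0,1,0)
ply 3, O at (0,0,1) | h2:-1=+1→(0,0,0)*
ply 4: (0,0,0) is terminal -1 (X); from (0,2,1) depth 5
pass branch (X moves first from the same position):
  | ply 1, X at (0,2,1) | h1:-1=+1→(0,1,1)*; h1:-2=-1→(0,0,1); h2:-1=-1→(0,2,0)
  | ply 2, O at (0,1,1) | h1:-1=-1→(0,0,1)*; h2:-1=-1→(0,1,0)
  | ply 3, X at (0,0,1) | h2:-1=+1→(0,0,0)*
  | ply 4: (0,0,0) is terminal -1 (O); from (0,2,1) depth 5
O moving scores +1; O passing scores -1

zugzwang((0,2,1), O) = False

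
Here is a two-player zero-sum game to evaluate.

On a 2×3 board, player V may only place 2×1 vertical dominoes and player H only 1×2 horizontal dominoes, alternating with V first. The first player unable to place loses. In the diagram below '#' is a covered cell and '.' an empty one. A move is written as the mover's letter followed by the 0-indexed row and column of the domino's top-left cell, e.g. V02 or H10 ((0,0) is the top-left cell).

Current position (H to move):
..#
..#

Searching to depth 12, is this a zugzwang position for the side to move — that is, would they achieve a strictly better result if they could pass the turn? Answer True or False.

[..#/..#] H move#1: H00:+1/###/..#*, H10:+1/..#/###
[###/..#] end (terminal -1, V#2); searched ..#/..# to 12
suppose H passes — search the same position with V to move:
pass> [..#/..#] V move#1: V00:+1/#.#/#.#*, V01:+1/.##/.##
pass> [#.#/#.#] end (terminal -1, H#2); searched ..#/..# to 12
for H: play +1, pass -1

zugzwang(..#/..#, H) = False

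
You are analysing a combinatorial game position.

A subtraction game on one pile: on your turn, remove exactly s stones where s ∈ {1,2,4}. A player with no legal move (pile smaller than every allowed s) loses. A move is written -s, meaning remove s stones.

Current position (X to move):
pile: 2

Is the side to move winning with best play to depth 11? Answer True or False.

ply 1, X at 2 | -1=-1→1; -2=+1→0*
ply 2: 0 is terminal -1 (O); from 2 depth 11

X winning at [2]: True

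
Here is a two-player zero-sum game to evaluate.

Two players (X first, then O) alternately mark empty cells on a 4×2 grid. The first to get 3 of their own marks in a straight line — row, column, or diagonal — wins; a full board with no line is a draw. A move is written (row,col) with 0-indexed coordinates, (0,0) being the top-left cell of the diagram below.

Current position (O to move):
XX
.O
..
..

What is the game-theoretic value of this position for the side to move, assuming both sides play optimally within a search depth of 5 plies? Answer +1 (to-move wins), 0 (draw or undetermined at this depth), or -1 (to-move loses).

value(XX/.O/../.., O) = 0

[XX/.O/../..] O move#1: (1,0):+0/XX/OO/../..*, (2,0):+0/XX/.O/O./.., (2,1):+0/XX/.O/.O/.., (3,0):+0/XX/.O/../O., (3,1):+0/XX/.O/../.O
[XX/OO/../..] X move#2: (2,0):+0/XX/OO/X./..*, (2,1):+0/XX/OO/.X/.., (3,0):+0/XX/OO/../X., (3,1):+0/XX/OO/../.X
[XX/OO/X./..] O move#3: (2,1):+0/XX/OO/XO/..*, (3,0):+0/XX/OO/X./O., (3,1):+0/XX/OO/X./.O
[XX/OO/XO/..] X move#4: (3,0):-1/XX/OO/XO/X., (3,1):+0/XX/OO/XO/.X*
[XX/OO/XO/.X] O move#5: (3,0):+0/XX/OO/XO/OX*
[XX/OO/XO/OX] end (terminal +0, X#6); searched XX/.O/../.. to 5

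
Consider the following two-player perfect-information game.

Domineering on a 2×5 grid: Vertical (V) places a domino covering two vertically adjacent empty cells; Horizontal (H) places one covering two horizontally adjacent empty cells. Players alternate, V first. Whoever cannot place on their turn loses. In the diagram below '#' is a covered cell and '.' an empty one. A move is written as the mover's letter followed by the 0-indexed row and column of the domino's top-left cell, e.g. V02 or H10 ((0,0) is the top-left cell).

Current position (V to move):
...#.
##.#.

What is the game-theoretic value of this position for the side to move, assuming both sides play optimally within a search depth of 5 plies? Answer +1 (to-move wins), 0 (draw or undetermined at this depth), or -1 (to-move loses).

value(...#./##.#., V) = +1

ply 1, V at ...#./##.#. | V02=+1→..##./####.*; V04=-1→...##/##.##
ply 2, H at ..##./####. | H00=-1→####./####.*
ply 3, V at ####./####. | V04=+1→#####/#####*
ply 4: #####/##### is terminal -1 (H); from ...#./##.#. depth 5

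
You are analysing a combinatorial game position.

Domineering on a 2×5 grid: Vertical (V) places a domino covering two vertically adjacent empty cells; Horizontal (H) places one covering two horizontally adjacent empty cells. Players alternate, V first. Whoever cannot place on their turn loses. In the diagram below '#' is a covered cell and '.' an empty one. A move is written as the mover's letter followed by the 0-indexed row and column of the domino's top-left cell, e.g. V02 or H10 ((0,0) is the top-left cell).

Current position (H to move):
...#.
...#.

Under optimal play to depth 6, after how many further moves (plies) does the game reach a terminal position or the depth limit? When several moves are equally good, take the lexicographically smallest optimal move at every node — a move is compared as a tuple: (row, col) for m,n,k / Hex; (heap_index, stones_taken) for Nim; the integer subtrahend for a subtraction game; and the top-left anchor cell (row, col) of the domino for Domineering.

PV length from [...#./...#.]: 4 plies

ply 1, H at ...#./...#. | H00=-1→##.#./...#.*; H01=-1→.###./...#.; H10=-1→...#./##.#.; H11=-1→...#./.###.
ply 2, V at ##.#./...#. | V02=+1→####./..##.*; V04=-1→##.##/...##
ply 3, H at ####./..##. | H10=-1→####./####.*
ply 4, V at ####./####. | V04=+1→#####/#####*
ply 5: #####/##### is terminal -1 (H); from ...#./...#. depth 6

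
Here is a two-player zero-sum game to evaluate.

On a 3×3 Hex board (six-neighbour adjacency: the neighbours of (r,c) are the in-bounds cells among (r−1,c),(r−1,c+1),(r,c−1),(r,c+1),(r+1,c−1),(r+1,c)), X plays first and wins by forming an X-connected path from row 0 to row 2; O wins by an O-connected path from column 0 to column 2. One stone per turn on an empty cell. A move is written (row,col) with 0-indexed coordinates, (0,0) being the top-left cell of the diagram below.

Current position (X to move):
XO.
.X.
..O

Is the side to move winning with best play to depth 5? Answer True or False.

X winning at [XO./.X./..O]: True

ply 1, X at XO./.X./..O | (0,2)=+1→XOX/.X./..O*; (1,0)=+1→XO./XX./..O; (1,2)=+1→XO./.XX/..O; (2,0)=+1→XO./.X./X.O; (2,1)=+1→XO./.X./.XO
ply 2, O at XOX/.X./..O | (1,0)=-1→XOX/OX./..O*; (1,2)=-1→XOX/.XO/..O; (2,0)=-1→XOX/.X./O.O; (2,1)=-1→XOX/.X./.OO
ply 3, X at XOX/OX./..O | (1,2)=+1→XOX/OXX/..O*; (2,0)=+1→XOX/OX./X.O; (2,1)=+1→XOX/OX./.XO
ply 4, O at XOX/OXX/..O | (2,0)=-1→XOX/OXX/O.O*; (2,1)=-1→XOX/OXX/.OO
ply 5, X at XOX/OXX/O.O | (2,1)=+1→XOX/OXX/OXO*
ply 6: XOX/OXX/OXO is terminal -1 (O); from XO./.X./..O depth 5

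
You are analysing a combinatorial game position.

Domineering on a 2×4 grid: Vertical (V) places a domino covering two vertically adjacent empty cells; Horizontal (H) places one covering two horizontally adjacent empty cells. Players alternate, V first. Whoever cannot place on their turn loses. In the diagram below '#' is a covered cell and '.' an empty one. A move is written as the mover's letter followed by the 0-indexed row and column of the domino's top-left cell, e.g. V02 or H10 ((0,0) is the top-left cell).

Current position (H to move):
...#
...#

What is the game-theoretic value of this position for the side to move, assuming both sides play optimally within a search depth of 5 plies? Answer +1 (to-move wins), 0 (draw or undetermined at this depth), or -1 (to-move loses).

value(...#/...#, H) = +1

ply 1, H at ...#/...# | H00=+1→##.#/...#*; H01=+1→.###/...#; H10=+1→...#/##.#; H11=+1→...#/.###
ply 2, V at ##.#/...# | V02=-1→####/..##*
ply 3, H at ####/..## | H10=+1→####/####*
ply 4: ####/#### is terminal -1 (V); from ...#/...# depth 5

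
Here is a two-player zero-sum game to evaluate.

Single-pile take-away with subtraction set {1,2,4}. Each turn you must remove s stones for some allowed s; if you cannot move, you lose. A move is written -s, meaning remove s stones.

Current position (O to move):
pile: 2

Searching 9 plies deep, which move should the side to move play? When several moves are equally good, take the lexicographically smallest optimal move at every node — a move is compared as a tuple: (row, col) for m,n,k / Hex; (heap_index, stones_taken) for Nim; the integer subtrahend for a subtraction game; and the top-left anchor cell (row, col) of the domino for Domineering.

ply 1, O at 2 | -1=-1→1; -2=+1→0*
ply 2: 0 is terminal -1 (X); from 2 depth 9

O's best at [2]: -2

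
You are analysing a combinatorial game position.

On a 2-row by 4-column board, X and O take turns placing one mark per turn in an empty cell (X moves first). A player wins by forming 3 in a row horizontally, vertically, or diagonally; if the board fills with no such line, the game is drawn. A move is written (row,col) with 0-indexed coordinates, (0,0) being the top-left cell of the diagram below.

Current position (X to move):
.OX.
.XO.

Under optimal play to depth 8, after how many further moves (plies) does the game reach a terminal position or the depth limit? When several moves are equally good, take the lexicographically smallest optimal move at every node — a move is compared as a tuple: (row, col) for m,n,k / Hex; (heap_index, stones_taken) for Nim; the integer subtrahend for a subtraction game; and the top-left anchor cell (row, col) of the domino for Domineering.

[.OX./.XO.] X move#1: (0,0):+0/XOX./.XO.*, (0,3):+0/.OXX/.XO., (1,0):+0/.OX./XXO., (1,3):+0/.OX./.XOX
[XOX./.XO.] O move#2: (0,3):+0/XOXO/.XO.*, (1,0):+0/XOX./OXO., (1,3):+0/XOX./.XOO
[XOXO/.XO.] X move#3: (1,0):+0/XOXO/XXO.*, (1,3):+0/XOXO/.XOX
[XOXO/XXO.] O move#4: (1,3):+0/XOXO/XXOO*
[XOXO/XXOO] end (terminal +0, X#5); searched .OX./.XO. to 8

PV length from [.OX./.XO.]: 4 plies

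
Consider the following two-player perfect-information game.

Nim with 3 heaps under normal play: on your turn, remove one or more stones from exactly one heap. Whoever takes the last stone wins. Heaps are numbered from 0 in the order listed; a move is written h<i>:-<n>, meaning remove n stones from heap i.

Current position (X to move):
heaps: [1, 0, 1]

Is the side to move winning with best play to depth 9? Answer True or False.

X winning at [(1,0,1)]: False

p1 X@[(1,0,1)]: h0:-1[(0,0,1)]-1* h2:-1[(1,0,0)]-1
p2 O@[(0,0,1)]: h2:-1[(0,0,0)]+1*
p3 X@[(0,0,0)] terminal -1; root [(1,0,1)] d9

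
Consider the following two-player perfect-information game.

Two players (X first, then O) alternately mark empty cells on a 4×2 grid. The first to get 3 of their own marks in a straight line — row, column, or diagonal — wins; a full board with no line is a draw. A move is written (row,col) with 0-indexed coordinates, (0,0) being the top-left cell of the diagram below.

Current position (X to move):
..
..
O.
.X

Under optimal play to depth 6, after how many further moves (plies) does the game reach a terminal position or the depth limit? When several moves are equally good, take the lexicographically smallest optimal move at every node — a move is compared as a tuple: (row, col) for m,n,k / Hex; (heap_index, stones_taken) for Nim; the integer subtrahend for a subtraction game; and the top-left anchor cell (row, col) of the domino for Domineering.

p1 X@[../../O./.X]: (0,0)[X./../O./.X]+0* (0,1)[.X/../O./.X]-1 (1,0)[../X./O./.X]+0 (1,1)[../.X/O./.X]+0 (2,1)[../../OX/.X]+0 (3,0)[../../O./XX]+0
p2 O@[X./../O./.X]: (0,1)[XO/../O./.X]+0* (1,0)[X./O./O./.X]+0 (1,1)[X./.O/O./.X]+0 (2,1)[X./../OO/.X]+0 (3,0)[X./../O./OX]+0
p3 X@[XO/../O./.X]: (1,0)[XO/X./O./.X]+0* (1,1)[XO/.X/O./.X]+0 (2,1)[XO/../OX/.X]+0 (3,0)[XO/../O./XX]+0
p4 O@[XO/X./O./.X]: (1,1)[XO/XO/O./.X]+0* (2,1)[XO/X./OO/.X]+0 (3,0)[XO/X./O./OX]+0
p5 X@[XO/XO/O./.X]: (2,1)[XO/XO/OX/.X]+0* (3,0)[XO/XO/O./XX]-1
p6 O@[XO/XO/OX/.X]: (3,0)[XO/XO/OX/OX]+0*
p7 X@[XO/XO/OX/OX] terminal +0; root [../../O./.X] d6

PV length from [../../O./.X]: 6 plies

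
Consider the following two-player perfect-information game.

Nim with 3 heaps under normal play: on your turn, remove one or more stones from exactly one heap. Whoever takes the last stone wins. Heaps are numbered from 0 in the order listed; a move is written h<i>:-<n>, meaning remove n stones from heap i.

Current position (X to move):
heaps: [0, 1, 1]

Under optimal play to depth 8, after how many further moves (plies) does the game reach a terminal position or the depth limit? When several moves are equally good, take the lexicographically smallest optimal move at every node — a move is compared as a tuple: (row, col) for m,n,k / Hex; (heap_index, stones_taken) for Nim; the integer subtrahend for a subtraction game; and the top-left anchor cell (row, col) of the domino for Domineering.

p1 X@[(0,1,1)]: h1:-1[(0,0,1)]-1* h2:-1[(0,1,0)]-1
p2 O@[(0,0,1)]: h2:-1[(0,0,0)]+1*
p3 X@[(0,0,0)] terminal -1; root [(0,1,1)] d8

PV length from [(0,1,1)]: 2 plies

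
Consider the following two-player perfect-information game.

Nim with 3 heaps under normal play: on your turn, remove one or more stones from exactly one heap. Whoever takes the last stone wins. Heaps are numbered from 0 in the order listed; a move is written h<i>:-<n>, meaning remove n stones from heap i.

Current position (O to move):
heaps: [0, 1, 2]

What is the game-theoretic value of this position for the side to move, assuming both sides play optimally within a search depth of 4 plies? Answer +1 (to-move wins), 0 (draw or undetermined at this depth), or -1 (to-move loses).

value((0,1,2), O) = +1

ply 1, O at (0,1,2) | h1:-1=-1→(0,0,2); h2:-1=+1→(0,1,1)*; h2:-2=-1→(0,1,0)
ply 2, X at (0,1,1) | h1:-1=-1→(0,0,1)*; h2:-1=-1→(0,1,0)
ply 3, O at (0,0,1) | h2:-1=+1→(0,0,0)*
ply 4: (0,0,0) is terminal -1 (X); from (0,1,2) depth 4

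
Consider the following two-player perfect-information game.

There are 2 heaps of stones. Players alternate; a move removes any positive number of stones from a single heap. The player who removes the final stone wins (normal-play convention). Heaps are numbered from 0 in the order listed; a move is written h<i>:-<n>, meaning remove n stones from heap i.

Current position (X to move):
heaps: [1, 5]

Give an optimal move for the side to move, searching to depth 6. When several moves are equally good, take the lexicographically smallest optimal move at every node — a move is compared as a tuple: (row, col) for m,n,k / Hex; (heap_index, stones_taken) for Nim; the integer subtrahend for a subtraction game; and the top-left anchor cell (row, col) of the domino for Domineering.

X's best at [(1,5)]: h1:-4

ply 1, X at (1,5) | h0:-1=-1→(0,5); h1:-1=-1→(1,4); h1:-2=-1→(1,3); h1:-3=-1→(1,2); h1:-4=+1→(1,1)*; h1:-5=-1→(1,0)
ply 2, O at (1,1) | h0:-1=-1→(0,1)*; h1:-1=-1→(1,0)
ply 3, X at (0,1) | h1:-1=+1→(0,0)*
ply 4: (0,0) is terminal -1 (O); from (1,5) depth 6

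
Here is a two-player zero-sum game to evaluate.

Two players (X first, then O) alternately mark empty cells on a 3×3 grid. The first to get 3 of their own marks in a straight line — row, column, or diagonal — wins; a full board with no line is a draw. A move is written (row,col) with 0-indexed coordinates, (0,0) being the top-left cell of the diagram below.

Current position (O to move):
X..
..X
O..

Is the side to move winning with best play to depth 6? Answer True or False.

[X../..X/O..] O move#1: (0,1):-1/XO./..X/O.., (0,2):-1/X.O/..X/O.., (1,0):-1/X../O.X/O.., (1,1):-1/X../.OX/O.., (2,1):-1/X../..X/OO., (2,2):+0/X../..X/O.O*
[X../..X/O.O] X move#2: (0,1):-1/XX./..X/O.O, (0,2):-1/X.X/..X/O.O, (1,0):-1/X../X.X/O.O, (1,1):-1/X../.XX/O.O, (2,1):+0/X../..X/OXO*
[X../..X/OXO] O move#3: (0,1):+0/XO./..X/OXO*, (0,2):-1/X.O/..X/OXO, (1,0):-1/X../O.X/OXO, (1,1):+0/X../.OX/OXO
[XO./..X/OXO] X move#4: (0,2):+0/XOX/..X/OXO*, (1,0):+0/XO./X.X/OXO, (1,1):+0/XO./.XX/OXO
[XOX/..X/OXO] O move#5: (1,0):+0/XOX/O.X/OXO*, (1,1):+0/XOX/.OX/OXO
[XOX/O.X/OXO] X move#6: (1,1):+0/XOX/OXX/OXO*
[XOX/OXX/OXO] end (terminal +0, O#7); searched X../..X/O.. to 6

O winning at [X../..X/O..]: False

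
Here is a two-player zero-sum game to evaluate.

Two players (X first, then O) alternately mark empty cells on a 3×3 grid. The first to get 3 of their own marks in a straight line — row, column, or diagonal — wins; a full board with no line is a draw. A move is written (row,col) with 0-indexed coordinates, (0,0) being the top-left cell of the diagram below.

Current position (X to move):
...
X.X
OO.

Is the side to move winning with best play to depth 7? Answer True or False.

ply 1, X at .../X.X/OO. | (0,0)=-1→X../X.X/OO.; (0,1)=-1→.X./X.X/OO.; (0,2)=-1→..X/X.X/OO.; (1,1)=+1→.../XXX/OO.*; (2,2)=+1→.../X.X/OOX
ply 2: .../XXX/OO. is terminal -1 (O); from .../X.X/OO. depth 7

X winning at [.../X.X/OO.]: True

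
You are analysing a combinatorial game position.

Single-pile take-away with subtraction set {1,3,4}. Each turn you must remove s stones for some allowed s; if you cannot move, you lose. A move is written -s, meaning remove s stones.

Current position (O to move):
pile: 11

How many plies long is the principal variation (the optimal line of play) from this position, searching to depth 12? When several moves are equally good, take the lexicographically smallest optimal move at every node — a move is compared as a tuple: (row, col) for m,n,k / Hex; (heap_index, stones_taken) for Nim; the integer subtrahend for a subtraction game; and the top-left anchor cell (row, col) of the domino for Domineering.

PV length from [11]: 5 plies

ply 1, O at 11 | -1=-1→10; -3=-1→8; -4=+1→7*
ply 2, X at 7 | -1=-1→6*; -3=-1→4; -4=-1→3
ply 3, O at 6 | -1=-1→5; -3=-1→3; -4=+1→2*
ply 4, X at 2 | -1=-1→1*
ply 5, O at 1 | -1=+1→0*
ply 6: 0 is terminal -1 (X); from 11 depth 12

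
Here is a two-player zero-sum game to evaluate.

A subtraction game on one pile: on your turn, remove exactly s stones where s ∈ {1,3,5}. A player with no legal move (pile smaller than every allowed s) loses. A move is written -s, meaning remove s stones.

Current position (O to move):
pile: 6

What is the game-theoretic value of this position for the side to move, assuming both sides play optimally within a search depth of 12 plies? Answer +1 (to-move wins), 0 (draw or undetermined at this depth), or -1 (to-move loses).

value(6, O) = -1

p1 O@[6]: -1[5]-1* -3[3]-1 -5[1]-1
p2 X@[5]: -1[4]+1* -3[2]+1 -5[0]+1
p3 O@[4]: -1[3]-1* -3[1]-1
p4 X@[3]: -1[2]+1* -3[0]+1
p5 O@[2]: -1[1]-1*
p6 X@[1]: -1[0]+1*
p7 O@[0] terminal -1; root [6] d12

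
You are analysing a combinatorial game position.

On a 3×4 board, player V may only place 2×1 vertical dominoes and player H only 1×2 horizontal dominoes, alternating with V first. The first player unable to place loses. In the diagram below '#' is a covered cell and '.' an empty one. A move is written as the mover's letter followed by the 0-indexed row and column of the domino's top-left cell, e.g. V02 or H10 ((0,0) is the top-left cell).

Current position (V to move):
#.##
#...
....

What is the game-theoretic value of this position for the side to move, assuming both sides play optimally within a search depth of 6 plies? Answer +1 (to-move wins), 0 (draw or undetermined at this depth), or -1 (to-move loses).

value(#.##/#.../...., V) = +1

ply 1, V at #.##/#.../.... | V01=-1→####/##../....; V11=-1→#.##/##../.#..; V12=+1→#.##/#.#./..#.*; V13=-1→#.##/#..#/...#
ply 2, H at #.##/#.#./..#. | H20=-1→#.##/#.#./###.*
ply 3, V at #.##/#.#./###. | V01=+1→####/###./###.*; V13=+1→#.##/#.##/####
ply 4: ####/###./###. is terminal -1 (H); from #.##/#.../.... depth 6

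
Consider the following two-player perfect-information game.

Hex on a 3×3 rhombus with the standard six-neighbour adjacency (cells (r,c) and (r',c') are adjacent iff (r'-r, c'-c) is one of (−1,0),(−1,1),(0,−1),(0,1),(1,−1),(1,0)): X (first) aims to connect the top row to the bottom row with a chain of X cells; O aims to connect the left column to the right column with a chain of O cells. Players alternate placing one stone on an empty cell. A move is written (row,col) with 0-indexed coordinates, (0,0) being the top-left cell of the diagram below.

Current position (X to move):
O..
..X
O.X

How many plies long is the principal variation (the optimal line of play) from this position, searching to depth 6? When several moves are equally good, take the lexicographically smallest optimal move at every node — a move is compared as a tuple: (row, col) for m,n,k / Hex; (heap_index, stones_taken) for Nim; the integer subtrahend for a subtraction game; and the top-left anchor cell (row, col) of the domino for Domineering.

ply 1, X at O../..X/O.X | (0,1)=+1→OX./..X/O.X*; (0,2)=+1→O.X/..X/O.X; (1,0)=-1→O../X.X/O.X; (1,1)=+1→O../.XX/O.X; (2,1)=-1→O../..X/OXX
ply 2, O at OX./..X/O.X | (0,2)=-1→OXO/..X/O.X*; (1,0)=-1→OX./O.X/O.X; (1,1)=-1→OX./.OX/O.X; (2,1)=-1→OX./..X/OOX
ply 3, X at OXO/..X/O.X | (1,0)=-1→OXO/X.X/O.X; (1,1)=+1→OXO/.XX/O.X*; (2,1)=-1→OXO/..X/OXX
ply 4: OXO/.XX/O.X is terminal -1 (O); from O../..X/O.X depth 6

PV length from [O../..X/O.X]: 3 plies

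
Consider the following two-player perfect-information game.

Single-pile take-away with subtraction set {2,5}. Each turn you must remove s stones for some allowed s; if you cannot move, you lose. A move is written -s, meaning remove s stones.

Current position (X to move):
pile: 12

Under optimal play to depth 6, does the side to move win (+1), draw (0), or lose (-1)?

ply 1, X at 12 | -2=-1→10; -5=+1→7*
ply 2, O at 7 | -2=-1→5*; -5=-1→2
ply 3, X at 5 | -2=-1→3; -5=+1→0*
ply 4: 0 is terminal -1 (O); from 12 depth 6

value(12, X) = +1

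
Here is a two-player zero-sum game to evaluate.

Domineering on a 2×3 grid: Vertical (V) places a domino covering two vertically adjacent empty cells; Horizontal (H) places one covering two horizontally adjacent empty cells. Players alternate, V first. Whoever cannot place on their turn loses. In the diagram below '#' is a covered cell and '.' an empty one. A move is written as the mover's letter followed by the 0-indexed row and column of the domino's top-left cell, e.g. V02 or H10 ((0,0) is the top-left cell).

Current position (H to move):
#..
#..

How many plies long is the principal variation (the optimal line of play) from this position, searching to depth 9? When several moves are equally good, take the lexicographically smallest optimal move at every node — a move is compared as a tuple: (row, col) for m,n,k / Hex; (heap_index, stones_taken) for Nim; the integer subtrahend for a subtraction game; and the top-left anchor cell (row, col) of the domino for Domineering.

PV length from [#../#..]: 1 ply

ply 1, H at #../#.. | H01=+1→###/#..*; H11=+1→#../###
ply 2: ###/#.. is terminal -1 (V); from #../#.. depth 9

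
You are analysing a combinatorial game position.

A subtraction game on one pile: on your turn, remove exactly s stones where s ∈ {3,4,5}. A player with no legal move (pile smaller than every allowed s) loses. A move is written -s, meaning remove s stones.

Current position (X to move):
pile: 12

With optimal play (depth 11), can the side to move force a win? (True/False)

[12] X move#1: -3:+1/9*, -4:+1/8, -5:-1/7
[9] O move#2: -3:-1/6*, -4:-1/5, -5:-1/4
[6] X move#3: -3:-1/3, -4:+1/2*, -5:+1/1
[2] end (terminal -1, O#4); searched 12 to 11

X winning at [12]: True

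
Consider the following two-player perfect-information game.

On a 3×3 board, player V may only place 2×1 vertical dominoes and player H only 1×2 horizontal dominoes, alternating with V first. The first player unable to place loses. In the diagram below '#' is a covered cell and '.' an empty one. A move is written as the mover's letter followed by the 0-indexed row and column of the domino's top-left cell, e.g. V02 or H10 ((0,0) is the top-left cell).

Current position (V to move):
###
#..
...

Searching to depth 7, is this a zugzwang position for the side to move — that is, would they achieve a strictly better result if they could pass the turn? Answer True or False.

p1 V@[###/#../...]: V11[###/##./.#.]+1* V12[###/#.#/..#]-1
p2 H@[###/##./.#.] terminal -1; root [###/#../...] d7
pass branch (H moves first from the same position):
  | p1 H@[###/#../...]: H11[###/###/...]+1* H20[###/#../##.]-1 H21[###/#../.##]+1
  | p2 V@[###/###/...] terminal -1; root [###/#../...] d7
V moving scores +1; V passing scores -1

zugzwang(###/#../..., V) = False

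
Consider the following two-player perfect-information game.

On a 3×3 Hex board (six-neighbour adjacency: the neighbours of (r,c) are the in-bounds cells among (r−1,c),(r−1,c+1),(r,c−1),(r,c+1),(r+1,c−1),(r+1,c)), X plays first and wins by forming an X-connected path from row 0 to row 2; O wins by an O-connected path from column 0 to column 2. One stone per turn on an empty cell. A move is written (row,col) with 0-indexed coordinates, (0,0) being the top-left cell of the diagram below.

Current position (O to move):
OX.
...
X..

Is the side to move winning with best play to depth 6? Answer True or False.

p1 O@[OX./.../X..]: (0,2)[OXO/.../X..]-1* (1,0)[OX./O../X..]-1 (1,1)[OX./.O./X..]-1 (1,2)[OX./..O/X..]-1 (2,1)[OX./.../XO.]-1 (2,2)[OX./.../X.O]-1
p2 X@[OXO/.../X..]: (1,0)[OXO/X../X..]+1* (1,1)[OXO/.X./X..]+1 (1,2)[OXO/..X/X..]+1 (2,1)[OXO/.../XX.]+1 (2,2)[OXO/.../X.X]+1
p3 O@[OXO/X../X..] terminal -1; root [OX./.../X..] d6

O winning at [OX./.../X..]: False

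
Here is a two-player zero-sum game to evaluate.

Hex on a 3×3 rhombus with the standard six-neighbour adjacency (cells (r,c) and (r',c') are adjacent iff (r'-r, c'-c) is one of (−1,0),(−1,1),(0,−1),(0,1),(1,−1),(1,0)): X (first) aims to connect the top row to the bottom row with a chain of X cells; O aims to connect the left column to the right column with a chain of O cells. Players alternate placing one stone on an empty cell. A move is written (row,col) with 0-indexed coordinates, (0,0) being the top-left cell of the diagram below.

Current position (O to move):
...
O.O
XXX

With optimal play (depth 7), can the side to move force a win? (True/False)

ply 1, O at .../O.O/XXX | (0,0)=-1→O../O.O/XXX; (0,1)=+1→.O./O.O/XXX*; (0,2)=+1→..O/O.O/XXX; (1,1)=+1→.../OOO/XXX
ply 2, X at .O./O.O/XXX | (0,0)=-1→XO./O.O/XXX*; (0,2)=-1→.OX/O.O/XXX; (1,1)=-1→.O./OXO/XXX
ply 3, O at XO./O.O/XXX | (0,2)=+1→XOO/O.O/XXX*; (1,1)=+1→XO./OOO/XXX
ply 4: XOO/O.O/XXX is terminal -1 (X); from .../O.O/XXX depth 7

O winning at [.../O.O/XXX]: True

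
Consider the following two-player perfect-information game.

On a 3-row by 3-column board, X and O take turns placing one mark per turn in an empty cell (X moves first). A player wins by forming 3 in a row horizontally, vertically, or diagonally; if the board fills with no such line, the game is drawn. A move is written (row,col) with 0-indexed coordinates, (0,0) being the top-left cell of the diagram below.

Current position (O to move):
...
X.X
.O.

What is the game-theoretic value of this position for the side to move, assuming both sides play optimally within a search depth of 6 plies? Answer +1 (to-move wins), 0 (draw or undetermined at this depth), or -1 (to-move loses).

ply 1, O at .../X.X/.O. | (0,0)=-1→O../X.X/.O.; (0,1)=-1→.O./X.X/.O.; (0,2)=-1→..O/X.X/.O.; (1,1)=+1→.../XOX/.O.*; (2,0)=-1→.../X.X/OO.; (2,2)=-1→.../X.X/.OO
ply 2, X at .../XOX/.O. | (0,0)=-1→X../XOX/.O.*; (0,1)=-1→.X./XOX/.O.; (0,2)=-1→..X/XOX/.O.; (2,0)=-1→.../XOX/XO.; (2,2)=-1→.../XOX/.OX
ply 3, O at X../XOX/.O. | (0,1)=+1→XO./XOX/.O.*; (0,2)=-1→X.O/XOX/.O.; (2,0)=+1→X../XOX/OO.; (2,2)=-1→X../XOX/.OO
ply 4: XO./XOX/.O. is terminal -1 (X); from .../X.X/.O. depth 6

value(.../X.X/.O., O) = +1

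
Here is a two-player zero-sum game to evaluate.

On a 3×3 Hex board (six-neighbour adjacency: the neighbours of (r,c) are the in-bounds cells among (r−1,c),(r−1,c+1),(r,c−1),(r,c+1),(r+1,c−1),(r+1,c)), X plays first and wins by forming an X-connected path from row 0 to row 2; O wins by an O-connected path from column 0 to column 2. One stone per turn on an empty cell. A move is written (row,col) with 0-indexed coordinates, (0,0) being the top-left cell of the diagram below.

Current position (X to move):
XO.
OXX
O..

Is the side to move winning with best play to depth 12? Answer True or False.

X winning at [XO./OXX/O..]: True

[XO./OXX/O..] X move#1: (0,2):+1/XOX/OXX/O..*, (2,1):-1/XO./OXX/OX., (2,2):-1/XO./OXX/O.X
[XOX/OXX/O..] O move#2: (2,1):-1/XOX/OXX/OO.*, (2,2):-1/XOX/OXX/O.O
[XOX/OXX/OO.] X move#3: (2,2):+1/XOX/OXX/OOX*
[XOX/OXX/OOX] end (terminal -1, O#4); searched XO./OXX/O.. to 12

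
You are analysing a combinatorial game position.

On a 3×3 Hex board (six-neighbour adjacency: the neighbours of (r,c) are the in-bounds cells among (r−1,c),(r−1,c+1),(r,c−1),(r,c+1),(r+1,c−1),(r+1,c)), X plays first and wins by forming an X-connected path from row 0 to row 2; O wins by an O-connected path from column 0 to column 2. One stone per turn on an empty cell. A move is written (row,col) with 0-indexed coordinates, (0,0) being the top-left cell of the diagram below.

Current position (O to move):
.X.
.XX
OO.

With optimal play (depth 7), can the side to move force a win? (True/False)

O winning at [.X./.XX/OO.]: True

ply 1, O at .X./.XX/OO. | (0,0)=-1→OX./.XX/OO.; (0,2)=-1→.XO/.XX/OO.; (1,0)=-1→.X./OXX/OO.; (2,2)=+1→.X./.XX/OOO*
ply 2: .X./.XX/OOO is terminal -1 (X); from .X./.XX/OO. depth 7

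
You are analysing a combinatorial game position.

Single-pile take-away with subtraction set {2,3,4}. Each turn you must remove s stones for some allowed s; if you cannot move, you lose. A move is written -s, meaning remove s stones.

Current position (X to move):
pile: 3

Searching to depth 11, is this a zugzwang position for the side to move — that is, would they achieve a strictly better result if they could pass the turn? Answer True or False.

zugzwang(3, X) = False

ply 1, X at 3 | -2=+1→1*; -3=+1→0
ply 2: 1 is terminal -1 (O); from 3 depth 11
suppose X passes — search the same position with O to move:
pass> ply 1, O at 3 | -2=+1→1*; -3=+1→0
pass> ply 2: 1 is terminal -1 (X); from 3 depth 11
for X: play +1, pass -1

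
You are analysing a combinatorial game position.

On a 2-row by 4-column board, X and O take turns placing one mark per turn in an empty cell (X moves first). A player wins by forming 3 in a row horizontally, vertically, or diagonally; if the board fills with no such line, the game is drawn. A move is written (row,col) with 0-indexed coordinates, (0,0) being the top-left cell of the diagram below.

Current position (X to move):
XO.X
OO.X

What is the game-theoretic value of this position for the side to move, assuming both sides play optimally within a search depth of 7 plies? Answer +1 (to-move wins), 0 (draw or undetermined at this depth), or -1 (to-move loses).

value(XO.X/OO.X, X) = 0

p1 X@[XO.X/OO.X]: (0,2)[XOXX/OO.X]-1 (1,2)[XO.X/OOXX]+0*
p2 O@[XO.X/OOXX]: (0,2)[XOOX/OOXX]+0*
p3 X@[XOOX/OOXX] terminal +0; root [XO.X/OO.X] d7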